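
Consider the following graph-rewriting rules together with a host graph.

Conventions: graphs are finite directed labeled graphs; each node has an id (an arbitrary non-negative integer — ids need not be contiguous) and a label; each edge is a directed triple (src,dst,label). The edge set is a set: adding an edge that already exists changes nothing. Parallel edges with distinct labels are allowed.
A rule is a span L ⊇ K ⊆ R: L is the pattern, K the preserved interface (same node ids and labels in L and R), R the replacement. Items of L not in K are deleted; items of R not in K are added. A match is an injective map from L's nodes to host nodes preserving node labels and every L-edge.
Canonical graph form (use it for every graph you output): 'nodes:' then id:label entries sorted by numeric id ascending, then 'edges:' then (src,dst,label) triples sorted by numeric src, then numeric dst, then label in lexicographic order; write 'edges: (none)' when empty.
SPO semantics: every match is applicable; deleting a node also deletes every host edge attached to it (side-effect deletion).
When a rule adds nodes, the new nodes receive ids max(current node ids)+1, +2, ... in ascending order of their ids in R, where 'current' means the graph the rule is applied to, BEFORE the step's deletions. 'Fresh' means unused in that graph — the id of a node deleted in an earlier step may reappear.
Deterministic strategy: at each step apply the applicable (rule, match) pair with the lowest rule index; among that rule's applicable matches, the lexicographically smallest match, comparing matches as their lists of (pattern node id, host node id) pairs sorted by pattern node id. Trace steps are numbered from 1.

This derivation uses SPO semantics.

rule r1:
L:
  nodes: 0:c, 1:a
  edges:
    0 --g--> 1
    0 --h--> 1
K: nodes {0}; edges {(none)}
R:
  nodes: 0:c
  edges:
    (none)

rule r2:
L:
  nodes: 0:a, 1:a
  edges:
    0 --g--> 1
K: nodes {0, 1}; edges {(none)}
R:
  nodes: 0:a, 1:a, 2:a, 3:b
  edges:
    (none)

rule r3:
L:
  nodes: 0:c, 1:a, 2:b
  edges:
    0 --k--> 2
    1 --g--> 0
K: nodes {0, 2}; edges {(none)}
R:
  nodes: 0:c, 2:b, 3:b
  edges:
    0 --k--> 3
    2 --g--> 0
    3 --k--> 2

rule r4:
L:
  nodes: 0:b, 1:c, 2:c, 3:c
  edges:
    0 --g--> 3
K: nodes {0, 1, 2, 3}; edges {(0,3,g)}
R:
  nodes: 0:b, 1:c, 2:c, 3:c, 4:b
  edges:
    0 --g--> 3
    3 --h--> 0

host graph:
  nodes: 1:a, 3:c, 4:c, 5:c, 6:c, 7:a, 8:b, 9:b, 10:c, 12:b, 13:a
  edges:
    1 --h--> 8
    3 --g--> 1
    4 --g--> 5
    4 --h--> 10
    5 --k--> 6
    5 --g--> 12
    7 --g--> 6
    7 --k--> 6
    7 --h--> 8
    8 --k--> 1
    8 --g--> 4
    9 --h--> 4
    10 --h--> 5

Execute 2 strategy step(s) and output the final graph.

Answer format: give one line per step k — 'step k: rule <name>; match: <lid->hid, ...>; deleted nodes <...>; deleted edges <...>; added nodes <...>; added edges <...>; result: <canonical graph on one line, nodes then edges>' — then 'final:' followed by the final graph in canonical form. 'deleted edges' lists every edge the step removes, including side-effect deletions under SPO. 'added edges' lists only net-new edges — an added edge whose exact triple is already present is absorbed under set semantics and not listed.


step 1: rule r4; match: 0->8, 1->3, 2->5, 3->4; deleted nodes (none); deleted edges (none); added nodes 14; added edges (4,8,h); result: nodes: 1:a, 3:c, 4:c, 5:c, 6:c, 7:a, 8:b, 9:b, 10:c, 12:b, 13:a, 14:b edges: (1,8,h); (3,1,g); (4,5,g); (4,8,h); (4,10,h); (5,6,k); (5,12,g); (7,6,g); (7,6,k); (7,8,h); (8,1,k); (8,4,g); (9,4,h); (10,5,h)
step 2: rule r4; match: 0->8, 1->3, 2->5, 3->4; deleted nodes (none); deleted edges (none); added nodes 15; added edges (none); result: nodes: 1:a, 3:c, 4:c, 5:c, 6:c, 7:a, 8:b, 9:b, 10:c, 12:b, 13:a, 14:b, 15:b edges: (1,8,h); (3,1,g); (4,5,g); (4,8,h); (4,10,h); (5,6,k); (5,12,g); (7,6,g); (7,6,k); (7,8,h); (8,1,k); (8,4,g); (9,4,h); (10,5,h)
final:
nodes: 1:a, 3:c, 4:c, 5:c, 6:c, 7:a, 8:b, 9:b, 10:c, 12:b, 13:a, 14:b, 15:b
edges: (1,8,h); (3,1,g); (4,5,g); (4,8,h); (4,10,h); (5,6,k); (5,12,g); (7,6,g); (7,6,k); (7,8,h); (8,1,k); (8,4,g); (9,4,h); (10,5,h)


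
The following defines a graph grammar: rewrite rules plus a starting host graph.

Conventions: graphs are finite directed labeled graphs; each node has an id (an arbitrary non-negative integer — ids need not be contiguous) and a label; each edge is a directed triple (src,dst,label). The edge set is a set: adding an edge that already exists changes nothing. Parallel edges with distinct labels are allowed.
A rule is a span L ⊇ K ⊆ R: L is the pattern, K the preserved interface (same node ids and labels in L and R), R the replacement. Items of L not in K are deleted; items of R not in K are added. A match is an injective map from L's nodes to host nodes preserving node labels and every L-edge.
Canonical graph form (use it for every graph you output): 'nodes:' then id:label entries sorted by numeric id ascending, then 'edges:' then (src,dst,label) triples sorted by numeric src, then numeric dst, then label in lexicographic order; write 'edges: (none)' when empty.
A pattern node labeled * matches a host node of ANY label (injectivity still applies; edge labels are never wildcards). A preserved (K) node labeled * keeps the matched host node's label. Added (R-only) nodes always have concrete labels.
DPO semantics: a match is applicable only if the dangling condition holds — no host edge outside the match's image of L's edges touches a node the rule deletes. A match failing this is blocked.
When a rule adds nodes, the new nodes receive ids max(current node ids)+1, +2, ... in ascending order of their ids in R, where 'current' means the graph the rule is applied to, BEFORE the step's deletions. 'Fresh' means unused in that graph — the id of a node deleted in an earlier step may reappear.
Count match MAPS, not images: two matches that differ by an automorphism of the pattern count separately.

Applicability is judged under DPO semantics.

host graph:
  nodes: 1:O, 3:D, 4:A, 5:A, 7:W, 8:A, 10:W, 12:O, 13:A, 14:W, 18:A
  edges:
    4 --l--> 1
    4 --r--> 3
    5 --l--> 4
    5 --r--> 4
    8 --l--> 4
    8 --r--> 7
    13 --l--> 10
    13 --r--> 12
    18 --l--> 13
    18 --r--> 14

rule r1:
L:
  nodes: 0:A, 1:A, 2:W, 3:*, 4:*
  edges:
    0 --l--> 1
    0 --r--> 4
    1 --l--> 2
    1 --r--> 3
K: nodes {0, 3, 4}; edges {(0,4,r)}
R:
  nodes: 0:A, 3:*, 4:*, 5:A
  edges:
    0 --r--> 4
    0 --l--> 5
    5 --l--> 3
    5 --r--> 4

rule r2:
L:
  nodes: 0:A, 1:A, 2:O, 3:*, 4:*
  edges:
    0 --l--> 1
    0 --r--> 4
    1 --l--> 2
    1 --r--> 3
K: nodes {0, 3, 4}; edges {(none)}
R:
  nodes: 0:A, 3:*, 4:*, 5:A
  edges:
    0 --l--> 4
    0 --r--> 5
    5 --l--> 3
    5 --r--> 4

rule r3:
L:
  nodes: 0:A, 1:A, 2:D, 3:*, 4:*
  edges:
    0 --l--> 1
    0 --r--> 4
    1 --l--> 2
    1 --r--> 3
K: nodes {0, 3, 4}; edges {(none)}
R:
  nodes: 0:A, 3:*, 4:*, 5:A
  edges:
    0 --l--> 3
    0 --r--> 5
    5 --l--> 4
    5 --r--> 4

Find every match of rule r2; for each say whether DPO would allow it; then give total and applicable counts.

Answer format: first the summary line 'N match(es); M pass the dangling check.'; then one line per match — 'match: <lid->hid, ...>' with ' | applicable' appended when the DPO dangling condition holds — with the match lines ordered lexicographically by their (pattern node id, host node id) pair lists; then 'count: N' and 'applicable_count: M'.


1 match(es); 0 pass the dangling check.
match: 0->8, 1->4, 2->1, 3->3, 4->7
count: 1
applicable_count: 0


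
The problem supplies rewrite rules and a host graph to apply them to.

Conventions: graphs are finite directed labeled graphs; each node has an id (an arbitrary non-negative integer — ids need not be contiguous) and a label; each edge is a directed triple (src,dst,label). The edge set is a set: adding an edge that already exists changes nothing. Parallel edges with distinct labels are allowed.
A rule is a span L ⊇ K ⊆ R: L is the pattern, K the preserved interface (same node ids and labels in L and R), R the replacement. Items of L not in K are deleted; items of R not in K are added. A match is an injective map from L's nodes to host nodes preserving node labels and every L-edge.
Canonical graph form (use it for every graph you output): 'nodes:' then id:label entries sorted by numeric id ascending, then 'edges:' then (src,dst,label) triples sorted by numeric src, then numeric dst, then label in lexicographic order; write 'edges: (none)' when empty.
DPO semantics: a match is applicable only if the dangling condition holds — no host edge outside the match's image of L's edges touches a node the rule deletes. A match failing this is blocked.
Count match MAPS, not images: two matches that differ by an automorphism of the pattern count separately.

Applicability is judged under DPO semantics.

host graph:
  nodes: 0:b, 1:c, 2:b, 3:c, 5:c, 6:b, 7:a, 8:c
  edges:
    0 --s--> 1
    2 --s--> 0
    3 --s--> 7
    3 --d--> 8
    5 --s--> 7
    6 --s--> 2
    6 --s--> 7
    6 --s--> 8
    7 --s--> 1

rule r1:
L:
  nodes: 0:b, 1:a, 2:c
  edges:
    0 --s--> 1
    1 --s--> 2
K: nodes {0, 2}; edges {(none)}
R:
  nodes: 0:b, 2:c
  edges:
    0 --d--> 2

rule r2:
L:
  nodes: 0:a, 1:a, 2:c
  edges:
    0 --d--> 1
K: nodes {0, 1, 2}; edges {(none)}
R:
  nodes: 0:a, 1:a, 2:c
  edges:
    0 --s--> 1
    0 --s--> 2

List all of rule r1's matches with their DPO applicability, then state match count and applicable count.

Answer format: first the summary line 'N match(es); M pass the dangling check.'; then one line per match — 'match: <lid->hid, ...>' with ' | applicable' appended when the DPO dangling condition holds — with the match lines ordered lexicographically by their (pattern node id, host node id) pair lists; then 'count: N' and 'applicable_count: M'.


1 match(es); 0 pass the dangling check.
match: 0->6, 1->7, 2->1
count: 1
applicable_count: 0


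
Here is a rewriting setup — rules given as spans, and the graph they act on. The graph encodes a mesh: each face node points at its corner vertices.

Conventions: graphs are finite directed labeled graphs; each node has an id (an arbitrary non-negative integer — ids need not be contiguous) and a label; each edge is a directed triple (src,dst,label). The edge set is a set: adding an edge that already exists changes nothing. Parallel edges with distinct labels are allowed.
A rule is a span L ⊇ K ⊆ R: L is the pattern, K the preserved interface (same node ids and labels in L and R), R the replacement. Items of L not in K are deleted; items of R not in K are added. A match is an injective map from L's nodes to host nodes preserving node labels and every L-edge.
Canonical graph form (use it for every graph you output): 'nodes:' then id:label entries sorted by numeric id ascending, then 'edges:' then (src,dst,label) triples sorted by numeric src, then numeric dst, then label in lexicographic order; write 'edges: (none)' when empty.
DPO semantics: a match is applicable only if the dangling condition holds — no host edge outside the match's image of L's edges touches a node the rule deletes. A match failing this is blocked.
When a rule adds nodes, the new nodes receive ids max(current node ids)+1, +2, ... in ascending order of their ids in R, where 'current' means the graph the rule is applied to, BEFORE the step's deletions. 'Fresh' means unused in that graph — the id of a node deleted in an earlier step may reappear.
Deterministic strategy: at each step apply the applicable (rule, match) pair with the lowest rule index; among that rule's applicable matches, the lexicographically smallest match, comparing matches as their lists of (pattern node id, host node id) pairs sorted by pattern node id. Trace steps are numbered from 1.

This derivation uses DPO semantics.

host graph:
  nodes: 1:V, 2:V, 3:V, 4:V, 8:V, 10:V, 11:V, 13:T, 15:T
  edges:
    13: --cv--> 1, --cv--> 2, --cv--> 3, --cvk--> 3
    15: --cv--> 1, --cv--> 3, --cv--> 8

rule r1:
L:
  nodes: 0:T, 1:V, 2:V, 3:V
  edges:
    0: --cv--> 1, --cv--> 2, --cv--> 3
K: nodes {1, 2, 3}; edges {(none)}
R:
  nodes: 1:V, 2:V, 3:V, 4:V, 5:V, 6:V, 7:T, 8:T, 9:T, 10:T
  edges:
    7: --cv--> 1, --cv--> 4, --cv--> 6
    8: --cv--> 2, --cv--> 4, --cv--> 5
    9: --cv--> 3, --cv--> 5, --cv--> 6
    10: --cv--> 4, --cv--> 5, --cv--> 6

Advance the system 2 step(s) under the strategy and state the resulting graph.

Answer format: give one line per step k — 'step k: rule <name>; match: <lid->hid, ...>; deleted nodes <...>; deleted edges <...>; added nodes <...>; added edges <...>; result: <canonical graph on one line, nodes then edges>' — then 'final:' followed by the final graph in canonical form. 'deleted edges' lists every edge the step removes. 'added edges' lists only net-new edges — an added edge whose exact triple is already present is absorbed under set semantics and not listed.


step 1: rule r1; match: 0->15, 1->1, 2->3, 3->8; deleted nodes 15; deleted edges (15,1,cv); (15,3,cv); (15,8,cv); added nodes 16, 17, 18, 19, 20, 21, 22; added edges (19,1,cv); (19,16,cv); (19,18,cv); (20,3,cv); (20,16,cv); (20,17,cv); (21,8,cv); (21,17,cv); (21,18,cv); (22,16,cv); (22,17,cv); (22,18,cv); result: nodes: 1:V, 2:V, 3:V, 4:V, 8:V, 10:V, 11:V, 13:T, 16:V, 17:V, 18:V, 19:T, 20:T, 21:T, 22:T edges: (13,1,cv); (13,2,cv); (13,3,cv); (13,3,cvk); (19,1,cv); (19,16,cv); (19,18,cv); (20,3,cv); (20,16,cv); (20,17,cv); (21,8,cv); (21,17,cv); (21,18,cv); (22,16,cv); (22,17,cv); (22,18,cv)
step 2: rule r1; match: 0->19, 1->1, 2->16, 3->18; deleted nodes 19; deleted edges (19,1,cv); (19,16,cv); (19,18,cv); added nodes 23, 24, 25, 26, 27, 28, 29; added edges (26,1,cv); (26,23,cv); (26,25,cv); (27,16,cv); (27,23,cv); (27,24,cv); (28,18,cv); (28,24,cv); (28,25,cv); (29,23,cv); (29,24,cv); (29,25,cv); result: nodes: 1:V, 2:V, 3:V, 4:V, 8:V, 10:V, 11:V, 13:T, 16:V, 17:V, 18:V, 20:T, 21:T, 22:T, 23:V, 24:V, 25:V, 26:T, 27:T, 28:T, 29:T edges: (13,1,cv); (13,2,cv); (13,3,cv); (13,3,cvk); (20,3,cv); (20,16,cv); (20,17,cv); (21,8,cv); (21,17,cv); (21,18,cv); (22,16,cv); (22,17,cv); (22,18,cv); (26,1,cv); (26,23,cv); (26,25,cv); (27,16,cv); (27,23,cv); (27,24,cv); (28,18,cv); (28,24,cv); (28,25,cv); (29,23,cv); (29,24,cv); (29,25,cv)
final:
nodes: 1:V, 2:V, 3:V, 4:V, 8:V, 10:V, 11:V, 13:T, 16:V, 17:V, 18:V, 20:T, 21:T, 22:T, 23:V, 24:V, 25:V, 26:T, 27:T, 28:T, 29:T
edges: (13,1,cv); (13,2,cv); (13,3,cv); (13,3,cvk); (20,3,cv); (20,16,cv); (20,17,cv); (21,8,cv); (21,17,cv); (21,18,cv); (22,16,cv); (22,17,cv); (22,18,cv); (26,1,cv); (26,23,cv); (26,25,cv); (27,16,cv); (27,23,cv); (27,24,cv); (28,18,cv); (28,24,cv); (28,25,cv); (29,23,cv); (29,24,cv); (29,25,cv)


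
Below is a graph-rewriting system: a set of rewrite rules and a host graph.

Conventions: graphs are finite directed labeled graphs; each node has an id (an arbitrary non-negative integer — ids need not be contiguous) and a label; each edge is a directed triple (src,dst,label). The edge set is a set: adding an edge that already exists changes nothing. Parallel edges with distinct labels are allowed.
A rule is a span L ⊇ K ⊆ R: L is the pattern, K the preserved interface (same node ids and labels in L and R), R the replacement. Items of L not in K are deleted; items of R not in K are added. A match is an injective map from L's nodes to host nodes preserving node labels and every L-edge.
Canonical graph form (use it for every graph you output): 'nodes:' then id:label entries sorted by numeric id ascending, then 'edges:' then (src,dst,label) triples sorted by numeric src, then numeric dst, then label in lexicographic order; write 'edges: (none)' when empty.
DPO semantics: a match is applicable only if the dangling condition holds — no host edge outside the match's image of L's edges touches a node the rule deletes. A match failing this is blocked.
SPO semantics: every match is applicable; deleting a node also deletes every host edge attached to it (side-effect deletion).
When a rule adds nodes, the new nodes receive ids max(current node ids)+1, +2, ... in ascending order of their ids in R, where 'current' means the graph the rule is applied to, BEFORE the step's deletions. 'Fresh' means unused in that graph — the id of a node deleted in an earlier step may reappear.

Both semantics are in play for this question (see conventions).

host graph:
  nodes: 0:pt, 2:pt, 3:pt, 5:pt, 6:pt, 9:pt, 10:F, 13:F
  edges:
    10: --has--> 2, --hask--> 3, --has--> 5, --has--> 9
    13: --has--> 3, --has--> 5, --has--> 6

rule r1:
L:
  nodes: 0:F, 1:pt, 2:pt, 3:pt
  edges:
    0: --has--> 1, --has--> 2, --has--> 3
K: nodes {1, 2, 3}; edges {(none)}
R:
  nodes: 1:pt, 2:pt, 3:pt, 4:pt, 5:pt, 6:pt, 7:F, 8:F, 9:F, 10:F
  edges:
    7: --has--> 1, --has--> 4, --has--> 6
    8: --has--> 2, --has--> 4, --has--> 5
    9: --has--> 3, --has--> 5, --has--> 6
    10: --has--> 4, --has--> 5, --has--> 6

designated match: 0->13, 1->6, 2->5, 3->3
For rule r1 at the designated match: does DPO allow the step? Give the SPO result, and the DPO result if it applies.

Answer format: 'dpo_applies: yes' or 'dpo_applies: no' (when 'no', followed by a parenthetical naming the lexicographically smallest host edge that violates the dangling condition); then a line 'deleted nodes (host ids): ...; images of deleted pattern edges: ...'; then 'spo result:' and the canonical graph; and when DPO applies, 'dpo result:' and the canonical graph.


dpo_applies: yes
deleted nodes (host ids): 13; images of deleted pattern edges: (13,3,has); (13,5,has); (13,6,has)
spo result:
nodes: 0:pt, 2:pt, 3:pt, 5:pt, 6:pt, 9:pt, 10:F, 14:pt, 15:pt, 16:pt, 17:F, 18:F, 19:F, 20:F
edges: (10,2,has); (10,3,hask); (10,5,has); (10,9,has); (17,6,has); (17,14,has); (17,16,has); (18,5,has); (18,14,has); (18,15,has); (19,3,has); (19,15,has); (19,16,has); (20,14,has); (20,15,has); (20,16,has)
dpo result:
nodes: 0:pt, 2:pt, 3:pt, 5:pt, 6:pt, 9:pt, 10:F, 14:pt, 15:pt, 16:pt, 17:F, 18:F, 19:F, 20:F
edges: (10,2,has); (10,3,hask); (10,5,has); (10,9,has); (17,6,has); (17,14,has); (17,16,has); (18,5,has); (18,14,has); (18,15,has); (19,3,has); (19,15,has); (19,16,has); (20,14,has); (20,15,has); (20,16,has)


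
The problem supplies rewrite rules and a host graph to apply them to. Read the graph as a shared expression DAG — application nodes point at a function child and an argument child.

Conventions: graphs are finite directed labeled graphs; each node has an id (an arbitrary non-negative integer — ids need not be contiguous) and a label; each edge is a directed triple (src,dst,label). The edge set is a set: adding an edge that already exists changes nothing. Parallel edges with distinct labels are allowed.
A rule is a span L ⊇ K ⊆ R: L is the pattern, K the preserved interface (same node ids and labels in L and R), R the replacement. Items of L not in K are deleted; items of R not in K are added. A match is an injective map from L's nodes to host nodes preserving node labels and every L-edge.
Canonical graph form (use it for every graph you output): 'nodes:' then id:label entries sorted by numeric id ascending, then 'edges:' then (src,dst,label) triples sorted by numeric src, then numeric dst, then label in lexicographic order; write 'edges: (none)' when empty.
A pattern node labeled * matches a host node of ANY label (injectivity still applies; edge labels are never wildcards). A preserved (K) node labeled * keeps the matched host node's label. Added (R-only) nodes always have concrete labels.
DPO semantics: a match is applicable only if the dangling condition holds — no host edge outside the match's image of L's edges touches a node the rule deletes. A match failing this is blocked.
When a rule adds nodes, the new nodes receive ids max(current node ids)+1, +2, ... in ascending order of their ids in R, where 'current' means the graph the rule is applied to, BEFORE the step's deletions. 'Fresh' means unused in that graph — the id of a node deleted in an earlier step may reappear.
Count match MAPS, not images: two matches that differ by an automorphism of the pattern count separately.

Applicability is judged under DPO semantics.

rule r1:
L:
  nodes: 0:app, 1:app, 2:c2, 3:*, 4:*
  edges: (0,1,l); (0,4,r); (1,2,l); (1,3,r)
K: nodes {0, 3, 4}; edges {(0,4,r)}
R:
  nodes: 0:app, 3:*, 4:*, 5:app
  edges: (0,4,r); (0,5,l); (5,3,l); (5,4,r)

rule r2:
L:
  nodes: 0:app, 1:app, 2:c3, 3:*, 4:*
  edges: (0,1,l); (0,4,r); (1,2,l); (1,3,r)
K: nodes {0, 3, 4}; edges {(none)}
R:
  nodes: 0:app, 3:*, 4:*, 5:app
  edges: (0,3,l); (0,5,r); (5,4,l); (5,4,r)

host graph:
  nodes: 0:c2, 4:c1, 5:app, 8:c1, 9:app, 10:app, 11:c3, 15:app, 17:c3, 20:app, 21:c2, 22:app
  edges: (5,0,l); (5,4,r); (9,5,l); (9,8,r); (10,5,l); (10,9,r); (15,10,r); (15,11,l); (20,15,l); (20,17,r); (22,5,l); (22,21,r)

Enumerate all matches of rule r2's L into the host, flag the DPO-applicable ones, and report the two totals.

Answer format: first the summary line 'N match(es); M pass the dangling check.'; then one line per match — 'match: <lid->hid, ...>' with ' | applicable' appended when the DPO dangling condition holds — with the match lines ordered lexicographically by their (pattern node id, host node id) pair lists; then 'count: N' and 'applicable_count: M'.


1 match(es); 1 pass the dangling check.
match: 0->20, 1->15, 2->11, 3->10, 4->17 | applicable
count: 1
applicable_count: 1


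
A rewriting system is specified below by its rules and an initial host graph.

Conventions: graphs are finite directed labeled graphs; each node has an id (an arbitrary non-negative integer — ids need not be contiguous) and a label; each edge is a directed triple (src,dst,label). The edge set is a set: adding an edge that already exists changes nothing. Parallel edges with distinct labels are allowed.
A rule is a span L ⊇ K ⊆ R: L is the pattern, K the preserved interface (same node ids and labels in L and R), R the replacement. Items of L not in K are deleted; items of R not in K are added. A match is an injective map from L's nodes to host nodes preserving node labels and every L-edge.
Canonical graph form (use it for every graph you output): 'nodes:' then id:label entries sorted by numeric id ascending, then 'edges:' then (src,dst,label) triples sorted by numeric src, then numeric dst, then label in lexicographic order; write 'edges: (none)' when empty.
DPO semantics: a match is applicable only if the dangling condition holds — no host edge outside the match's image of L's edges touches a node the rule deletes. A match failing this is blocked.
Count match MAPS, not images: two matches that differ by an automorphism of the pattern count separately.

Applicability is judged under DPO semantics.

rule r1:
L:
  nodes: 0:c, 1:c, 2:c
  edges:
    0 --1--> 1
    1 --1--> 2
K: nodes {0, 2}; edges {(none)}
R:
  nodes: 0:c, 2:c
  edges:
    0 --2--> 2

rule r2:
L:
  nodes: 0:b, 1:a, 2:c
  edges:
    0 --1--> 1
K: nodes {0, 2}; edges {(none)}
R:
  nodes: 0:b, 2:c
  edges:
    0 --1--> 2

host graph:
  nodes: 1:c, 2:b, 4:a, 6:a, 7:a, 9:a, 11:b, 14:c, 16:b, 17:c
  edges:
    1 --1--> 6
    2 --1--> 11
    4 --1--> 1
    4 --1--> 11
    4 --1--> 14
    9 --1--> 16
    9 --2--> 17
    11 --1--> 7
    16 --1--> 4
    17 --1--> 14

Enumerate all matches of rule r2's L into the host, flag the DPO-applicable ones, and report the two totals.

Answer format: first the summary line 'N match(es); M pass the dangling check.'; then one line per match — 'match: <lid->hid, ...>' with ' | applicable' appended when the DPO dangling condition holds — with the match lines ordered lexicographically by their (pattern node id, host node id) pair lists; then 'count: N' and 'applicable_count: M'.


6 match(es); 3 pass the dangling check.
match: 0->11, 1->7, 2->1 | applicable
match: 0->11, 1->7, 2->14 | applicable
match: 0->11, 1->7, 2->17 | applicable
match: 0->16, 1->4, 2->1
match: 0->16, 1->4, 2->14
match: 0->16, 1->4, 2->17
count: 6
applicable_count: 3


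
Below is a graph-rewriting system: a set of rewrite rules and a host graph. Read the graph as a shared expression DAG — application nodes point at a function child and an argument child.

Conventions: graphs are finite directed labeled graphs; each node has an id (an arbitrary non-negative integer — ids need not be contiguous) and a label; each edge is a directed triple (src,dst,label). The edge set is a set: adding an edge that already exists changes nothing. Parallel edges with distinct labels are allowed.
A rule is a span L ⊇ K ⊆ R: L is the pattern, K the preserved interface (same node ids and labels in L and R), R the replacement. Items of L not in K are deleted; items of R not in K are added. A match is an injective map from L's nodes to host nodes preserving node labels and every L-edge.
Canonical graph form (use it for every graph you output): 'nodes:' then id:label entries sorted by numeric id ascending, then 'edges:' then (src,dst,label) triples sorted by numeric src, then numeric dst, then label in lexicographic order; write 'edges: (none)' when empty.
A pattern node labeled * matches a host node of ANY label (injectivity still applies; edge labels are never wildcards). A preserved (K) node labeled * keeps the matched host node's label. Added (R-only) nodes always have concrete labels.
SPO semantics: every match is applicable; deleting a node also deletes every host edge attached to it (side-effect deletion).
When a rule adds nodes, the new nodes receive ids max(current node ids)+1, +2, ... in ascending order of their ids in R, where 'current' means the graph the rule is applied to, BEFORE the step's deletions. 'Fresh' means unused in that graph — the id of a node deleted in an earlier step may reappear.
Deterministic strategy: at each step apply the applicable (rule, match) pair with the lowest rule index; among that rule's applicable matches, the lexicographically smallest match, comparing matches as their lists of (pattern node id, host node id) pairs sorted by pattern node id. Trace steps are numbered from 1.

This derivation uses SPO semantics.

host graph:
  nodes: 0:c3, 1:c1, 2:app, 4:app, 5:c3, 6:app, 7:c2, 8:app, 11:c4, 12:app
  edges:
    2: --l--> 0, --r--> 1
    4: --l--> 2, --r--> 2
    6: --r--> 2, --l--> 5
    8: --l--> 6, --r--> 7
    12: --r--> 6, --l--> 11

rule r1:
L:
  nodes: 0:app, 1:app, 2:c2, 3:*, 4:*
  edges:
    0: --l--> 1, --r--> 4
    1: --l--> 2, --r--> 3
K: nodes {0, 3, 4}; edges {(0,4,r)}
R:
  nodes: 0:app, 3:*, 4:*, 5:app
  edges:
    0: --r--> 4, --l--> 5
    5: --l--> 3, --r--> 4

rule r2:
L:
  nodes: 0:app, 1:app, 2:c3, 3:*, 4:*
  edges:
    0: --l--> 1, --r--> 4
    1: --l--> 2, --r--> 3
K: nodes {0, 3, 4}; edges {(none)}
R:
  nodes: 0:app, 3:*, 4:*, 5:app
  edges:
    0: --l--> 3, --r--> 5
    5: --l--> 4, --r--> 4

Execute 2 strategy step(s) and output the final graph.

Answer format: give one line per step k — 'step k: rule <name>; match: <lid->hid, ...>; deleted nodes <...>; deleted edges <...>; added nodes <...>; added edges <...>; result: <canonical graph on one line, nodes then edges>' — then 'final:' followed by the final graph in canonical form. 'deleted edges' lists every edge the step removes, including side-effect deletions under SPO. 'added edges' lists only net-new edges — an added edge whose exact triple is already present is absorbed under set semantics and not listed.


step 1: rule r2; match: 0->8, 1->6, 2->5, 3->2, 4->7; deleted nodes 5, 6; deleted edges (6,2,r); (6,5,l); (8,6,l); (8,7,r); (12,6,r); added nodes 13; added edges (8,2,l); (8,13,r); (13,7,l); (13,7,r); result: nodes: 0:c3, 1:c1, 2:app, 4:app, 7:c2, 8:app, 11:c4, 12:app, 13:app edges: (2,0,l); (2,1,r); (4,2,l); (4,2,r); (8,2,l); (8,13,r); (12,11,l); (13,7,l); (13,7,r)
step 2: rule r2; match: 0->8, 1->2, 2->0, 3->1, 4->13; deleted nodes 0, 2; deleted edges (2,0,l); (2,1,r); (4,2,l); (4,2,r); (8,2,l); (8,13,r); added nodes 14; added edges (8,1,l); (8,14,r); (14,13,l); (14,13,r); result: nodes: 1:c1, 4:app, 7:c2, 8:app, 11:c4, 12:app, 13:app, 14:app edges: (8,1,l); (8,14,r); (12,11,l); (13,7,l); (13,7,r); (14,13,l); (14,13,r)
final:
nodes: 1:c1, 4:app, 7:c2, 8:app, 11:c4, 12:app, 13:app, 14:app
edges: (8,1,l); (8,14,r); (12,11,l); (13,7,l); (13,7,r); (14,13,l); (14,13,r)


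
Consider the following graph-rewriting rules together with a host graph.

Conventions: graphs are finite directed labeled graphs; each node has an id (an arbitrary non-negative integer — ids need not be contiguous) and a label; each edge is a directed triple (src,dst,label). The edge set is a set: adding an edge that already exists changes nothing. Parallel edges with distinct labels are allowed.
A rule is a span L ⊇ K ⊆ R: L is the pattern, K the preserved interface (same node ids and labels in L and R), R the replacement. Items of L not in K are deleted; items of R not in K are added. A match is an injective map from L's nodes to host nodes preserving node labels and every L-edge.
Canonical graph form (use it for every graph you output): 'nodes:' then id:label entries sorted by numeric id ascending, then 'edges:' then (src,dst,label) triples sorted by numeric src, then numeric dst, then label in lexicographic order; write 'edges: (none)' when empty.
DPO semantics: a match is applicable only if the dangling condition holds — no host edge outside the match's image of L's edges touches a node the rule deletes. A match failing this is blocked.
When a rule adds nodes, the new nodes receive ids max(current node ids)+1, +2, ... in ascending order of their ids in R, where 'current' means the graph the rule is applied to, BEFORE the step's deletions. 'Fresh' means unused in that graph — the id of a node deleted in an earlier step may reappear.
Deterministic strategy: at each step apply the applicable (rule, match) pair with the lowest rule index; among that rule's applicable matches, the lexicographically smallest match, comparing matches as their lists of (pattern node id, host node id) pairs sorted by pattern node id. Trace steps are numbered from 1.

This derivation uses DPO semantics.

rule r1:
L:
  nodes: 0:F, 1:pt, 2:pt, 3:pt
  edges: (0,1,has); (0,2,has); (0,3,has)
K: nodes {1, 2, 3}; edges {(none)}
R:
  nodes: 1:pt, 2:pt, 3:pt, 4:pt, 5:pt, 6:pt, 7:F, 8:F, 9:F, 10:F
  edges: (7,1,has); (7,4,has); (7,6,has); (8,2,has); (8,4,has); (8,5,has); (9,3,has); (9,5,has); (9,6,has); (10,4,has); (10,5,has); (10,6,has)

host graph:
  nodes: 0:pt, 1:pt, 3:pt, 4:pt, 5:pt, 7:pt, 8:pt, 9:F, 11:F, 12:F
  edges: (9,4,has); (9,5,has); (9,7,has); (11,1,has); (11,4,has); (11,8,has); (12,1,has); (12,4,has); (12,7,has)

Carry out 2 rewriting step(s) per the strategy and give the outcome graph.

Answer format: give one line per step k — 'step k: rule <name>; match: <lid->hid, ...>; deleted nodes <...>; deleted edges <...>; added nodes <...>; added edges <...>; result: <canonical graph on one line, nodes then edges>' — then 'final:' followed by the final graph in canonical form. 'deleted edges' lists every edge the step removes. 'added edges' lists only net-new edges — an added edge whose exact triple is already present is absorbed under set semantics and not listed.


step 1: rule r1; match: 0->9, 1->4, 2->5, 3->7; deleted nodes 9; deleted edges (9,4,has); (9,5,has); (9,7,has); added nodes 13, 14, 15, 16, 17, 18, 19; added edges (16,4,has); (16,13,has); (16,15,has); (17,5,has); (17,13,has); (17,14,has); (18,7,has); (18,14,has); (18,15,has); (19,13,has); (19,14,has); (19,15,has); result: nodes: 0:pt, 1:pt, 3:pt, 4:pt, 5:pt, 7:pt, 8:pt, 11:F, 12:F, 13:pt, 14:pt, 15:pt, 16:F, 17:F, 18:F, 19:F edges: (11,1,has); (11,4,has); (11,8,has); (12,1,has); (12,4,has); (12,7,has); (16,4,has); (16,13,has); (16,15,has); (17,5,has); (17,13,has); (17,14,has); (18,7,has); (18,14,has); (18,15,has); (19,13,has); (19,14,has); (19,15,has)
step 2: rule r1; match: 0->11, 1->1, 2->4, 3->8; deleted nodes 11; deleted edges (11,1,has); (11,4,has); (11,8,has); added nodes 20, 21, 22, 23, 24, 25, 26; added edges (23,1,has); (23,20,has); (23,22,has); (24,4,has); (24,20,has); (24,21,has); (25,8,has); (25,21,has); (25,22,has); (26,20,has); (26,21,has); (26,22,has); result: nodes: 0:pt, 1:pt, 3:pt, 4:pt, 5:pt, 7:pt, 8:pt, 12:F, 13:pt, 14:pt, 15:pt, 16:F, 17:F, 18:F, 19:F, 20:pt, 21:pt, 22:pt, 23:F, 24:F, 25:F, 26:F edges: (12,1,has); (12,4,has); (12,7,has); (16,4,has); (16,13,has); (16,15,has); (17,5,has); (17,13,has); (17,14,has); (18,7,has); (18,14,has); (18,15,has); (19,13,has); (19,14,has); (19,15,has); (23,1,has); (23,20,has); (23,22,has); (24,4,has); (24,20,has); (24,21,has); (25,8,has); (25,21,has); (25,22,has); (26,20,has); (26,21,has); (26,22,has)
final:
nodes: 0:pt, 1:pt, 3:pt, 4:pt, 5:pt, 7:pt, 8:pt, 12:F, 13:pt, 14:pt, 15:pt, 16:F, 17:F, 18:F, 19:F, 20:pt, 21:pt, 22:pt, 23:F, 24:F, 25:F, 26:F
edges: (12,1,has); (12,4,has); (12,7,has); (16,4,has); (16,13,has); (16,15,has); (17,5,has); (17,13,has); (17,14,has); (18,7,has); (18,14,has); (18,15,has); (19,13,has); (19,14,has); (19,15,has); (23,1,has); (23,20,has); (23,22,has); (24,4,has); (24,20,has); (24,21,has); (25,8,has); (25,21,has); (25,22,has); (26,20,has); (26,21,has); (26,22,has)


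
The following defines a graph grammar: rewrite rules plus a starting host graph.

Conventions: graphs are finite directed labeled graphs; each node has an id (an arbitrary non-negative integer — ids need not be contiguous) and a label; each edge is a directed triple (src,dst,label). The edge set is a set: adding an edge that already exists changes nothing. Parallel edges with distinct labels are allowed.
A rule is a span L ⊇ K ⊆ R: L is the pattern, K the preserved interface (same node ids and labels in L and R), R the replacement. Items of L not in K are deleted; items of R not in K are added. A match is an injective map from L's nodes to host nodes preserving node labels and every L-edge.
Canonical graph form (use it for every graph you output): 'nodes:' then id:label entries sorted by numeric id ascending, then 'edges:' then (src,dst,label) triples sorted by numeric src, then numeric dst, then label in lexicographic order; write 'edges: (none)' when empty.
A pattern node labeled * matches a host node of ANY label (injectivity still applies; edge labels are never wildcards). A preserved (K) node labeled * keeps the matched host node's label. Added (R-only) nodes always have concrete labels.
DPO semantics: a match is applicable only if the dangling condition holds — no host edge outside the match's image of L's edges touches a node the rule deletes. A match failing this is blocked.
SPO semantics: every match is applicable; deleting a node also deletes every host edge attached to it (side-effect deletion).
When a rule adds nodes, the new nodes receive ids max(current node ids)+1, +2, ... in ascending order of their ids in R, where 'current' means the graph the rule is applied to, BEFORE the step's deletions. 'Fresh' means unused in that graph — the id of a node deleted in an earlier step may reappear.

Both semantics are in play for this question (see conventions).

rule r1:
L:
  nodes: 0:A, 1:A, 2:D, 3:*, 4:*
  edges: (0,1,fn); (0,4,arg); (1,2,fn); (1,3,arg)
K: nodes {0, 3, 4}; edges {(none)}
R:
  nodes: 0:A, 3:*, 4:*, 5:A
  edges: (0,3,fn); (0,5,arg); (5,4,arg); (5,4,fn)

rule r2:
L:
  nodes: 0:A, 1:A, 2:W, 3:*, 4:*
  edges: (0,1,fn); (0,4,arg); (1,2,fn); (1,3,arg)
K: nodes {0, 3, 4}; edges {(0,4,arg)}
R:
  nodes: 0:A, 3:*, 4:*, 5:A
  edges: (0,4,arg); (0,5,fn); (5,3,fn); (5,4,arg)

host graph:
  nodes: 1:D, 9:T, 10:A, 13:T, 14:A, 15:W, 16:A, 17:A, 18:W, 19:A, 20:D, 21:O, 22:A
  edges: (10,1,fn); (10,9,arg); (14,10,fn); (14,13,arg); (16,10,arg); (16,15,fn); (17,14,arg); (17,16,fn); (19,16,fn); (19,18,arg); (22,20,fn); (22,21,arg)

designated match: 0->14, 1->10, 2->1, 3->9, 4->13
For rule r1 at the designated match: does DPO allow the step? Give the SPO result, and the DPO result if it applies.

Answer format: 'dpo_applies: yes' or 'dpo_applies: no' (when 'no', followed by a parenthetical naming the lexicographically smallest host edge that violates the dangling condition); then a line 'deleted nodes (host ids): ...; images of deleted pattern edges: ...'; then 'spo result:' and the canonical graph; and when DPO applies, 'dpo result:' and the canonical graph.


dpo_applies: no
(the rule deletes node 10, which keeps host edge (16,10,arg) outside the match image — the dangling condition fails, DPO blocks; SPO proceeds and side-deletes such edges)
deleted nodes (host ids): 1, 10; images of deleted pattern edges: (10,1,fn); (10,9,arg); (14,10,fn); (14,13,arg)
spo result:
nodes: 9:T, 13:T, 14:A, 15:W, 16:A, 17:A, 18:W, 19:A, 20:D, 21:O, 22:A, 23:A
edges: (14,9,fn); (14,23,arg); (16,15,fn); (17,14,arg); (17,16,fn); (19,16,fn); (19,18,arg); (22,20,fn); (22,21,arg); (23,13,arg); (23,13,fn)


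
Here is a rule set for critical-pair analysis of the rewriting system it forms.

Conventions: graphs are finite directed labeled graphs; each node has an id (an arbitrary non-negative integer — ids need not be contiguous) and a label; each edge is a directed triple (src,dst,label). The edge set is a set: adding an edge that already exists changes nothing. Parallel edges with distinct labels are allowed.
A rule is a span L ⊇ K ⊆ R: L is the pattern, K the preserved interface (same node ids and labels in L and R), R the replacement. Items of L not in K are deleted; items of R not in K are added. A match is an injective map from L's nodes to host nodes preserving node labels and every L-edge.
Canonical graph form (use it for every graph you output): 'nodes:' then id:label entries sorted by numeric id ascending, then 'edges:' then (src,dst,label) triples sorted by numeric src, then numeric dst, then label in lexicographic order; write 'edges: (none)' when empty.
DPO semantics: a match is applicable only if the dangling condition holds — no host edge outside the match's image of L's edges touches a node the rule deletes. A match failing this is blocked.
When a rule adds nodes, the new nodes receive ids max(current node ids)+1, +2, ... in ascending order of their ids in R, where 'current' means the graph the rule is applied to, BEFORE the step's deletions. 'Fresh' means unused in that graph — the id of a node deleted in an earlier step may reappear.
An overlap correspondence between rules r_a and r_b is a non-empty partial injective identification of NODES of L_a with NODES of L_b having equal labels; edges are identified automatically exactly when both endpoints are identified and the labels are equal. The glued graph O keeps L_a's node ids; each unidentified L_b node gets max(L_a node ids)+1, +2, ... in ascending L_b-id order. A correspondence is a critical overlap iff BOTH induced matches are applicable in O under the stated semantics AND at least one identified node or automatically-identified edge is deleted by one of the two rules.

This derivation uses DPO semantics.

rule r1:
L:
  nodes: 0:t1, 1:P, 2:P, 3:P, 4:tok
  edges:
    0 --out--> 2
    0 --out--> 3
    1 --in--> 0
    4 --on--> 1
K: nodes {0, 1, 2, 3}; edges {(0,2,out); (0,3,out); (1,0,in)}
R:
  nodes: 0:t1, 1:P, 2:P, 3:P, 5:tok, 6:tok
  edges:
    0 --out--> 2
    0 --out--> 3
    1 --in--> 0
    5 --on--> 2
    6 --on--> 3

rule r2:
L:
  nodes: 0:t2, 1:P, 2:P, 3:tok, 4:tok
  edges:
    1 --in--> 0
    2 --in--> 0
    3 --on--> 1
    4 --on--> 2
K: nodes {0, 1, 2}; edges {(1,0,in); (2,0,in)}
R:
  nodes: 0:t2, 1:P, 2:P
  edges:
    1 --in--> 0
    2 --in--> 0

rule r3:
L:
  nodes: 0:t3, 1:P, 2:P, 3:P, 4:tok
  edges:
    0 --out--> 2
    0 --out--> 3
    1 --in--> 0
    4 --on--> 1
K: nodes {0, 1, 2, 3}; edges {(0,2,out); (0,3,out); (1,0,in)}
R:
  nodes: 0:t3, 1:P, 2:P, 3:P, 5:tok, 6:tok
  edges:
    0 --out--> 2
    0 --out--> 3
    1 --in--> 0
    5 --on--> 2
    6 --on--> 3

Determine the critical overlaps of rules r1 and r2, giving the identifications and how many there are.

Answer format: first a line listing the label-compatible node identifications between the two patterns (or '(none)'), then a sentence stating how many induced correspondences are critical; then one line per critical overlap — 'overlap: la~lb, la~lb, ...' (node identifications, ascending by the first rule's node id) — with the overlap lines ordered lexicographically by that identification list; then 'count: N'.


label-compatible node identifications between L(r1) and L(r2): 1~1, 1~2, 2~1, 2~2, 3~1, 3~2, 4~3, 4~4
6 of the induced correspondences are critical overlaps of r1 and r2.
overlap: 1~1, 2~2, 4~3
overlap: 1~1, 3~2, 4~3
overlap: 1~1, 4~3
overlap: 1~2, 2~1, 4~4
overlap: 1~2, 3~1, 4~4
overlap: 1~2, 4~4
count: 6


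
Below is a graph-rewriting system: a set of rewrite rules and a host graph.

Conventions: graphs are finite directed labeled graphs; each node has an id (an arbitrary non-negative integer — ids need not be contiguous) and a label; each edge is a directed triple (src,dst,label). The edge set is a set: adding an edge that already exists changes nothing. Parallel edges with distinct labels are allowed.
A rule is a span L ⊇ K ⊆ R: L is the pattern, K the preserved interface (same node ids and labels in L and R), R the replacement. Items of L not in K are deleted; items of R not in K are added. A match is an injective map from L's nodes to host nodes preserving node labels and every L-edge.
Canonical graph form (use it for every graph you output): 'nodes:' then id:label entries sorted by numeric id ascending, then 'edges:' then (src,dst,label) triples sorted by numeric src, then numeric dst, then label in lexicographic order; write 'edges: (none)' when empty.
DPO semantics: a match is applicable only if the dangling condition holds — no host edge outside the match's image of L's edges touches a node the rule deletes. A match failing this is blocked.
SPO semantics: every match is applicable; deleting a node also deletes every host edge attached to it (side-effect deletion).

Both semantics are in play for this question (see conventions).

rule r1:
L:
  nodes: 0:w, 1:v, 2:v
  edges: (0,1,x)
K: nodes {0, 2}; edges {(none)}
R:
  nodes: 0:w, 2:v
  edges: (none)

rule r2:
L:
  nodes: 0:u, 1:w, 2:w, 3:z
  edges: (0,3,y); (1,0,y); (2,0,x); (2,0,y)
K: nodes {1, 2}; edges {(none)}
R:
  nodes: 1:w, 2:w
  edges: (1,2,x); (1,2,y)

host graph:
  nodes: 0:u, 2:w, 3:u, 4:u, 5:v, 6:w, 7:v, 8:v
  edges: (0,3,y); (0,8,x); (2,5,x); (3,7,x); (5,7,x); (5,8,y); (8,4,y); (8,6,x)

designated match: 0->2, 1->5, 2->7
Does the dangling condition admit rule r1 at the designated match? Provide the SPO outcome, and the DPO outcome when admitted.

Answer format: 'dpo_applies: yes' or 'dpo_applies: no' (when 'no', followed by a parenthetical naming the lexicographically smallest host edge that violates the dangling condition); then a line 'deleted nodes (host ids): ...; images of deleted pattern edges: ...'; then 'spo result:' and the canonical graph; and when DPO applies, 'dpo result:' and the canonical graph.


dpo_applies: no
(the rule deletes node 5, which keeps host edge (5,7,x) outside the match image — the dangling condition fails, DPO blocks; SPO proceeds and side-deletes such edges)
deleted nodes (host ids): 5; images of deleted pattern edges: (2,5,x)
spo result:
nodes: 0:u, 2:w, 3:u, 4:u, 6:w, 7:v, 8:v
edges: (0,3,y); (0,8,x); (3,7,x); (8,4,y); (8,6,x)
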